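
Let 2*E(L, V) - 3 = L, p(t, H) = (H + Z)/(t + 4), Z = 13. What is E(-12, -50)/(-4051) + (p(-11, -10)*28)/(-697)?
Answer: 103497/5647094 ≈ 0.018327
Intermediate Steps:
p(t, H) = (13 + H)/(4 + t) (p(t, H) = (H + 13)/(t + 4) = (13 + H)/(4 + t))
E(L, V) = 3/2 + L/2
E(-12, -50)/(-4051) + (p(-11, -10)*28)/(-697) = (3/2 + (½)*(-12))/(-4051) + (((13 - 10)/(4 - 11))*28)/(-697) = (3/2 - 6)*(-1/4051) + ((3/(-7))*28)*(-1/697) = -9/2*(-1/4051) + (-⅐*3*28)*(-1/697) = 9/8102 - 3/7*28*(-1/697) = 9/8102 - 12*(-1/697) = 9/8102 + 12/697 = 103497/5647094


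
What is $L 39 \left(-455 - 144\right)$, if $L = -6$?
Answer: $140166$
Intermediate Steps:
$L 39 \left(-455 - 144\right) = \left(-6\right) 39 \left(-455 - 144\right) = \left(-234\right) \left(-599\right) = 140166$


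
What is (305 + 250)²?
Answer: 308025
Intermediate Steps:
(305 + 250)² = 555² = 308025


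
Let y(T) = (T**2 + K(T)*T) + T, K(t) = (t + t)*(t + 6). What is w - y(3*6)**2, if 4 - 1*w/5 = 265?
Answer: -252620541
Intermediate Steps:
w = -1305 (w = 20 - 5*265 = 20 - 1325 = -1305)
K(t) = 2*t*(6 + t) (K(t) = (2*t)*(6 + t) = 2*t*(6 + t))
y(T) = T + T**2 + 2*T**2*(6 + T) (y(T) = (T**2 + (2*T*(6 + T))*T) + T = (T**2 + 2*T**2*(6 + T)) + T = T + T**2 + 2*T**2*(6 + T))
w - y(3*6)**2 = -1305 - ((3*6)*(1 + 3*6 + 2*(3*6)*(6 + 3*6)))**2 = -1305 - (18*(1 + 18 + 2*18*(6 + 18)))**2 = -1305 - (18*(1 + 18 + 2*18*24))**2 = -1305 - (18*(1 + 18 + 864))**2 = -1305 - (18*883)**2 = -1305 - 1*15894**2 = -1305 - 1*252619236 = -1305 - 252619236 = -252620541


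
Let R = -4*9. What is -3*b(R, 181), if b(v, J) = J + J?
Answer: -1086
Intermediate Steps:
R = -36
b(v, J) = 2*J
-3*b(R, 181) = -6*181 = -3*362 = -1086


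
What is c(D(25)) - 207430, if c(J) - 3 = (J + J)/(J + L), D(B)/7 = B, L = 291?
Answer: -48330316/233 ≈ -2.0743e+5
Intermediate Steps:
D(B) = 7*B
c(J) = 3 + 2*J/(291 + J) (c(J) = 3 + (J + J)/(J + 291) = 3 + (2*J)/(291 + J) = 3 + 2*J/(291 + J))
c(D(25)) - 207430 = (873 + 5*(7*25))/(291 + 7*25) - 207430 = (873 + 5*175)/(291 + 175) - 207430 = (873 + 875)/466 - 207430 = (1/466)*1748 - 207430 = 874/233 - 207430 = -48330316/233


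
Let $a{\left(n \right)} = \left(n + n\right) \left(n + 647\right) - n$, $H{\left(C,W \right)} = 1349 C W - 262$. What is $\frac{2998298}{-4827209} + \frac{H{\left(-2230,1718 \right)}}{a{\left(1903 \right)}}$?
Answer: $- \frac{2270646766928164}{4258211393543} \approx -533.24$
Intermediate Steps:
$H{\left(C,W \right)} = -262 + 1349 C W$ ($H{\left(C,W \right)} = 1349 C W - 262 = -262 + 1349 C W$)
$a{\left(n \right)} = - n + 2 n \left(647 + n\right)$ ($a{\left(n \right)} = 2 n \left(647 + n\right) - n = - n + 2 n \left(647 + n\right)$)
$\frac{2998298}{-4827209} + \frac{H{\left(-2230,1718 \right)}}{a{\left(1903 \right)}} = \frac{2998298}{-4827209} + \frac{-262 + 1349 \left(-2230\right) 1718}{1903 \left(1293 + 2 \cdot 1903\right)} = 2998298 \left(- \frac{1}{4827209}\right) + \frac{-262 - 5168207860}{1903 \left(1293 + 3806\right)} = - \frac{2998298}{4827209} - \frac{5168208122}{1903 \cdot 5099} = - \frac{2998298}{4827209} - \frac{5168208122}{9703397} = - \frac{2998298}{4827209} - \frac{469837102}{882127} = - \frac{2270646766928164}{4258211393543}$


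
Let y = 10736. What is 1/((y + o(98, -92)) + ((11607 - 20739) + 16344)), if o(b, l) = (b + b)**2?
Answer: 1/56364 ≈ 1.7742e-5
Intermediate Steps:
o(b, l) = 4*b**2 (o(b, l) = (2*b)**2 = 4*b**2)
1/((y + o(98, -92)) + ((11607 - 20739) + 16344)) = 1/((10736 + 4*98**2) + ((11607 - 20739) + 16344)) = 1/((10736 + 4*9604) + (-9132 + 16344)) = 1/((10736 + 38416) + 7212) = 1/(49152 + 7212) = 1/56364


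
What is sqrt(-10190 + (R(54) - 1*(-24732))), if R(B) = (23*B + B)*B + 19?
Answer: sqrt(84545) ≈ 290.77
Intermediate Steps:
R(B) = 19 + 24*B**2 (R(B) = (24*B)*B + 19 = 24*B**2 + 19 = 19 + 24*B**2)
sqrt(-10190 + (R(54) - 1*(-24732))) = sqrt(-10190 + ((19 + 24*54**2) - 1*(-24732))) = sqrt(-10190 + ((19 + 24*2916) + 24732)) = sqrt(-10190 + ((19 + 69984) + 24732)) = sqrt(-10190 + (70003 + 24732)) = sqrt(-10190 + 94735) = sqrt(84545)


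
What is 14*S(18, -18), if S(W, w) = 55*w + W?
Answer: -13608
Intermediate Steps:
S(W, w) = W + 55*w
14*S(18, -18) = 14*(18 + 55*(-18)) = 14*(18 - 990) = 14*(-972) = -13608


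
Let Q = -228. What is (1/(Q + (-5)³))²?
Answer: 1/124609 ≈ 8.0251e-6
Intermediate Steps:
(1/(Q + (-5)³))² = (1/(-228 + (-5)³))² = (1/(-228 - 125))² = (1/(-353))² = (-1/353)² = 1/124609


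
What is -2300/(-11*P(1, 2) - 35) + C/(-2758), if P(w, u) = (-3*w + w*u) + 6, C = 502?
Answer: 314911/12411 ≈ 25.374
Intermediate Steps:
P(w, u) = 6 - 3*w + u*w (P(w, u) = (-3*w + u*w) + 6 = 6 - 3*w + u*w)
-2300/(-11*P(1, 2) - 35) + C/(-2758) = -2300/(-11*(6 - 3*1 + 2*1) - 35) + 502/(-2758) = -2300/(-11*(6 - 3 + 2) - 35) + 502*(-1/2758) = -2300/(-11*5 - 35) - 251/1379 = -2300/(-55 - 35) - 251/1379 = -2300/(-90) - 251/1379 = -2300*(-1/90) - 251/1379 = 230/9 - 251/1379 = 314911/12411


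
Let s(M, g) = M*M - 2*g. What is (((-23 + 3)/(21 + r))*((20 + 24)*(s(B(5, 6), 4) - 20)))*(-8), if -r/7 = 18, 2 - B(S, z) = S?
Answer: 26752/21 ≈ 1273.9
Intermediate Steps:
B(S, z) = 2 - S
r = -126 (r = -7*18 = -126)
s(M, g) = M**2 - 2*g
(((-23 + 3)/(21 + r))*((20 + 24)*(s(B(5, 6), 4) - 20)))*(-8) = (((-23 + 3)/(21 - 126))*((20 + 24)*(((2 - 1*5)**2 - 2*4) - 20)))*(-8) = ((-20/(-105))*(44*(((2 - 5)**2 - 8) - 20)))*(-8) = ((-20*(-1/105))*(44*(((-3)**2 - 8) - 20)))*(-8) = (4*(44*((9 - 8) - 20))/21)*(-8) = (4*(44*(1 - 20))/21)*(-8) = (4*(44*(-19))/21)*(-8) = ((4/21)*(-836))*(-8) = -3344/21*(-8) = 26752/21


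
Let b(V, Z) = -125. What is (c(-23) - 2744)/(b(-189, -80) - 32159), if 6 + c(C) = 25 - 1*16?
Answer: 2741/32284 ≈ 0.084903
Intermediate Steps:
c(C) = 3 (c(C) = -6 + (25 - 1*16) = -6 + (25 - 16) = -6 + 9 = 3)
(c(-23) - 2744)/(b(-189, -80) - 32159) = (3 - 2744)/(-125 - 32159) = -2741/(-32284) = -2741*(-1/32284) = 2741/32284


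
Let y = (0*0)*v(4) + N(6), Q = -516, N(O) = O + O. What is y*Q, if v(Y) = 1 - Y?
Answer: -6192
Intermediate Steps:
N(O) = 2*O
y = 12 (y = (0*0)*(1 - 1*4) + 2*6 = 0*(1 - 4) + 12 = 0*(-3) + 12 = 0 + 12 = 12)
y*Q = 12*(-516) = -6192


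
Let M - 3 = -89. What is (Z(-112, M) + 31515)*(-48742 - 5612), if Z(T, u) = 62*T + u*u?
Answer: -1737534318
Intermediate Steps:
M = -86 (M = 3 - 89 = -86)
Z(T, u) = u² + 62*T (Z(T, u) = 62*T + u² = u² + 62*T)
(Z(-112, M) + 31515)*(-48742 - 5612) = (((-86)² + 62*(-112)) + 31515)*(-48742 - 5612) = ((7396 - 6944) + 31515)*(-54354) = (452 + 31515)*(-54354) = 31967*(-54354) = -1737534318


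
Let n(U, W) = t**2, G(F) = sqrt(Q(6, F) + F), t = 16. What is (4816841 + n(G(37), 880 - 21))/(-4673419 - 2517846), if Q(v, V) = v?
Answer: -4817097/7191265 ≈ -0.66985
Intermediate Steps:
G(F) = sqrt(6 + F)
n(U, W) = 256 (n(U, W) = 16**2 = 256)
(4816841 + n(G(37), 880 - 21))/(-4673419 - 2517846) = (4816841 + 256)/(-4673419 - 2517846) = 4817097/(-7191265) = 4817097*(-1/7191265) = -4817097/7191265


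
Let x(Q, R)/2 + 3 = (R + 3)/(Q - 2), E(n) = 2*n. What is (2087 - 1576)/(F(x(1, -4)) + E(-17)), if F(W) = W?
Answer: -511/38 ≈ -13.447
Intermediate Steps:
x(Q, R) = -6 + 2*(3 + R)/(-2 + Q) (x(Q, R) = -6 + 2*((R + 3)/(Q - 2)) = -6 + 2*((3 + R)/(-2 + Q)) = -6 + 2*(3 + R)/(-2 + Q))
(2087 - 1576)/(F(x(1, -4)) + E(-17)) = (2087 - 1576)/(2*(9 - 4 - 3*1)/(-2 + 1) + 2*(-17)) = 511/(2*(9 - 4 - 3)/(-1) - 34) = 511/(2*(-1)*2 - 34) = 511/(-4 - 34) = 511/(-38) = 511*(-1/38) = -511/38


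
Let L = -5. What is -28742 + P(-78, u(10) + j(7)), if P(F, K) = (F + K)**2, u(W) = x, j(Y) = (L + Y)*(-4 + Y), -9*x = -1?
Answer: -1909493/81 ≈ -23574.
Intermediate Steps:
x = 1/9 (x = -1/9*(-1) = 1/9 ≈ 0.11111)
j(Y) = (-5 + Y)*(-4 + Y)
u(W) = 1/9
-28742 + P(-78, u(10) + j(7)) = -28742 + (-78 + (1/9 + (20 + 7**2 - 9*7)))**2 = -28742 + (-78 + (1/9 + (20 + 49 - 63)))**2 = -28742 + (-78 + (1/9 + 6))**2 = -28742 + (-78 + 55/9)**2 = -28742 + (-647/9)**2 = -28742 + 418609/81 = -1909493/81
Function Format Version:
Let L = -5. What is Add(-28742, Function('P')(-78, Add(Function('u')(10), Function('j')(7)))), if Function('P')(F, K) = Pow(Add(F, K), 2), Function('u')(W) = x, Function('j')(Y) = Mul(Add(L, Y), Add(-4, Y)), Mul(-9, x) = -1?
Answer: Rational(-1909493, 81) ≈ -23574.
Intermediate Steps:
x = Rational(1, 9) (x = Mul(Rational(-1, 9), -1) = Rational(1, 9) ≈ 0.11111)
Function('j')(Y) = Mul(Add(-5, Y), Add(-4, Y))
Function('u')(W) = Rational(1, 9)
Add(-28742, Function('P')(-78, Add(Function('u')(10), Function('j')(7)))) = Add(-28742, Pow(Add(-78, Add(Rational(1, 9), Add(20, Pow(7, 2), Mul(-9, 7)))), 2)) = Add(-28742, Pow(Add(-78, Add(Rational(1, 9), Add(20, 49, -63))), 2)) = Add(-28742, Pow(Add(-78, Add(Rational(1, 9), 6)), 2)) = Add(-28742, Pow(Add(-78, Rational(55, 9)), 2)) = Add(-28742, Pow(Rational(-647, 9), 2)) = Add(-28742, Rational(418609, 81)) = Rational(-1909493, 81)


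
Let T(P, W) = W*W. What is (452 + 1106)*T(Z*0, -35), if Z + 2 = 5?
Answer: 1908550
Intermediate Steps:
Z = 3 (Z = -2 + 5 = 3)
T(P, W) = W**2
(452 + 1106)*T(Z*0, -35) = (452 + 1106)*(-35)**2 = 1558*1225 = 1908550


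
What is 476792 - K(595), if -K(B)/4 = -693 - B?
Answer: 471640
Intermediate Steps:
K(B) = 2772 + 4*B (K(B) = -4*(-693 - B) = 2772 + 4*B)
476792 - K(595) = 476792 - (2772 + 4*595) = 476792 - (2772 + 2380) = 476792 - 1*5152 = 476792 - 5152 = 471640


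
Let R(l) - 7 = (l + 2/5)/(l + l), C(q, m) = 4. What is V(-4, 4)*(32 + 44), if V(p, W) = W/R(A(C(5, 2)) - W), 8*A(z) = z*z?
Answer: 1520/37 ≈ 41.081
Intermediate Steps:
A(z) = z**2/8 (A(z) = (z*z)/8 = z**2/8)
R(l) = 7 + (2/5 + l)/(2*l) (R(l) = 7 + (l + 2/5)/(l + l) = 7 + (l + 2*(1/5))/((2*l)) = 7 + (l + 2/5)*(1/(2*l)) = 7 + (2/5 + l)*(1/(2*l)) = 7 + (2/5 + l)/(2*l))
V(p, W) = 10*W*(2 - W)/(152 - 75*W) (V(p, W) = W/(((2 + 75*((1/8)*4**2 - W))/(10*((1/8)*4**2 - W)))) = W/(((2 + 75*((1/8)*16 - W))/(10*((1/8)*16 - W)))) = W/(((2 + 75*(2 - W))/(10*(2 - W)))) = W/(((2 + (150 - 75*W))/(10*(2 - W)))) = W/(((152 - 75*W)/(10*(2 - W)))) = W*(10*(2 - W)/(152 - 75*W)) = 10*W*(2 - W)/(152 - 75*W))
V(-4, 4)*(32 + 44) = (10*4*(-2 + 4)/(-152 + 75*4))*(32 + 44) = (10*4*2/(-152 + 300))*76 = (10*4*2/148)*76 = (10*4*(1/148)*2)*76 = (20/37)*76 = 1520/37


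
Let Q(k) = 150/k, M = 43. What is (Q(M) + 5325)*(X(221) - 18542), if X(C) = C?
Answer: -4197799125/43 ≈ -9.7623e+7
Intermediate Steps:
(Q(M) + 5325)*(X(221) - 18542) = (150/43 + 5325)*(221 - 18542) = (150*(1/43) + 5325)*(-18321) = (150/43 + 5325)*(-18321) = (229125/43)*(-18321) = -4197799125/43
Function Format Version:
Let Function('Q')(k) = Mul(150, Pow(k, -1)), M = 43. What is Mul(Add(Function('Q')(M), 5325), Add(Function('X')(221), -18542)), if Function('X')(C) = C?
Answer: Rational(-4197799125, 43) ≈ -9.7623e+7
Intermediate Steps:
Mul(Add(Function('Q')(M), 5325), Add(Function('X')(221), -18542)) = Mul(Add(Mul(150, Pow(43, -1)), 5325), Add(221, -18542)) = Mul(Add(Mul(150, Rational(1, 43)), 5325), -18321) = Mul(Add(Rational(150, 43), 5325), -18321) = Mul(Rational(229125, 43), -18321) = Rational(-4197799125, 43)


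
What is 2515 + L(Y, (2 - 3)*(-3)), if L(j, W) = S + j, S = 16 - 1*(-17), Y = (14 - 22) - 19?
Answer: 2521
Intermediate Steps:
Y = -27 (Y = -8 - 19 = -27)
S = 33 (S = 16 + 17 = 33)
L(j, W) = 33 + j
2515 + L(Y, (2 - 3)*(-3)) = 2515 + (33 - 27) = 2515 + 6 = 2521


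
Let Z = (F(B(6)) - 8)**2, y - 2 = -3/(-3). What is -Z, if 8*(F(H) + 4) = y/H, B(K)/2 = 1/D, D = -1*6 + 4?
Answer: -9801/64 ≈ -153.14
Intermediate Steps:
y = 3 (y = 2 - 3/(-3) = 2 - 3*(-1/3) = 2 + 1 = 3)
D = -2 (D = -6 + 4 = -2)
B(K) = -1 (B(K) = 2/(-2) = 2*(-1/2) = -1)
F(H) = -4 + 3/(8*H) (F(H) = -4 + (3/H)/8 = -4 + 3/(8*H))
Z = 9801/64 (Z = ((-4 + (3/8)/(-1)) - 8)**2 = ((-4 + (3/8)*(-1)) - 8)**2 = ((-4 - 3/8) - 8)**2 = (-35/8 - 8)**2 = (-99/8)**2 = 9801/64 ≈ 153.14)
-Z = -1*9801/64 = -9801/64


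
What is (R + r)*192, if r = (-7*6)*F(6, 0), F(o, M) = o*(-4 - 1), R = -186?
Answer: 206208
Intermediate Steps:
F(o, M) = -5*o (F(o, M) = o*(-5) = -5*o)
r = 1260 (r = (-7*6)*(-5*6) = -42*(-30) = 1260)
(R + r)*192 = (-186 + 1260)*192 = 1074*192 = 206208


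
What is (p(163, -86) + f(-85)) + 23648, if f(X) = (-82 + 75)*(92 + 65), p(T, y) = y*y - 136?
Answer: 29809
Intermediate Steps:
p(T, y) = -136 + y**2 (p(T, y) = y**2 - 136 = -136 + y**2)
f(X) = -1099 (f(X) = -7*157 = -1099)
(p(163, -86) + f(-85)) + 23648 = ((-136 + (-86)**2) - 1099) + 23648 = ((-136 + 7396) - 1099) + 23648 = (7260 - 1099) + 23648 = 6161 + 23648 = 29809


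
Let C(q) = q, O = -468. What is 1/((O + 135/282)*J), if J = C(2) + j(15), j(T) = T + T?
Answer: -47/703152 ≈ -6.6842e-5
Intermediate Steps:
j(T) = 2*T
J = 32 (J = 2 + 2*15 = 2 + 30 = 32)
1/((O + 135/282)*J) = 1/((-468 + 135/282)*32) = 1/((-468 + 135*(1/282))*32) = 1/((-468 + 45/94)*32) = 1/(-43947/94*32) = 1/(-703152/47) = -47/703152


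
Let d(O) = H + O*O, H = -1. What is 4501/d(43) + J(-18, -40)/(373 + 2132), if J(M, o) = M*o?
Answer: 120053/44088 ≈ 2.7230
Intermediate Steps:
d(O) = -1 + O**2 (d(O) = -1 + O*O = -1 + O**2)
4501/d(43) + J(-18, -40)/(373 + 2132) = 4501/(-1 + 43**2) + (-18*(-40))/(373 + 2132) = 4501/(-1 + 1849) + 720/2505 = 4501/1848 + 720*(1/2505) = 4501*(1/1848) + 48/167 = 643/264 + 48/167 = 120053/44088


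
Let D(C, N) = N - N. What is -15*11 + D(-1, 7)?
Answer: -165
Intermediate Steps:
D(C, N) = 0
-15*11 + D(-1, 7) = -15*11 + 0 = -165 + 0 = -165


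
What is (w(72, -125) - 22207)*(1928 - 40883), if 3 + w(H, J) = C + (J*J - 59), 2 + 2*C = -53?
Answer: 519776565/2 ≈ 2.5989e+8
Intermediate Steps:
C = -55/2 (C = -1 + (½)*(-53) = -1 - 53/2 = -55/2 ≈ -27.500)
w(H, J) = -179/2 + J² (w(H, J) = -3 + (-55/2 + (J*J - 59)) = -3 + (-55/2 + (J² - 59)) = -3 + (-55/2 + (-59 + J²)) = -3 + (-173/2 + J²) = -179/2 + J²)
(w(72, -125) - 22207)*(1928 - 40883) = ((-179/2 + (-125)²) - 22207)*(1928 - 40883) = ((-179/2 + 15625) - 22207)*(-38955) = (31071/2 - 22207)*(-38955) = -13343/2*(-38955) = 519776565/2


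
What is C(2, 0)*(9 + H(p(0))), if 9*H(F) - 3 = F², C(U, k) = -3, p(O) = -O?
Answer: -28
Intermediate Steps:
H(F) = ⅓ + F²/9
C(2, 0)*(9 + H(p(0))) = -3*(9 + (⅓ + (-1*0)²/9)) = -3*(9 + (⅓ + (⅑)*0²)) = -3*(9 + (⅓ + (⅑)*0)) = -3*(9 + (⅓ + 0)) = -3*(9 + ⅓) = -3*28/3 = -28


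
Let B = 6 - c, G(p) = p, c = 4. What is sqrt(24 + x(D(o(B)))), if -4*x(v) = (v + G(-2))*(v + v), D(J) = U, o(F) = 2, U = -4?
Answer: 2*sqrt(3) ≈ 3.4641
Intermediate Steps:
B = 2 (B = 6 - 1*4 = 6 - 4 = 2)
D(J) = -4
x(v) = -v*(-2 + v)/2 (x(v) = -(v - 2)*(v + v)/4 = -(-2 + v)*2*v/4 = -v*(-2 + v)/2)
sqrt(24 + x(D(o(B)))) = sqrt(24 + (1/2)*(-4)*(2 - 1*(-4))) = sqrt(24 + (1/2)*(-4)*(2 + 4)) = sqrt(24 + (1/2)*(-4)*6) = sqrt(24 - 12) = sqrt(12) = 2*sqrt(3)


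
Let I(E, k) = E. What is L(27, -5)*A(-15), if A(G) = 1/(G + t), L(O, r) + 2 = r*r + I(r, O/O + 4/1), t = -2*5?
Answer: -18/25 ≈ -0.72000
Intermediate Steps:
t = -10
L(O, r) = -2 + r + r² (L(O, r) = -2 + (r*r + r) = -2 + (r² + r) = -2 + (r + r²) = -2 + r + r²)
A(G) = 1/(-10 + G) (A(G) = 1/(G - 10) = 1/(-10 + G))
L(27, -5)*A(-15) = (-2 - 5 + (-5)²)/(-10 - 15) = (-2 - 5 + 25)/(-25) = 18*(-1/25) = -18/25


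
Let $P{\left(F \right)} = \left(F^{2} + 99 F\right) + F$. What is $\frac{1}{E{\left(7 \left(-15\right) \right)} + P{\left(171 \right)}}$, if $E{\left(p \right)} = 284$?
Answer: $\frac{1}{46625} \approx 2.1448 \cdot 10^{-5}$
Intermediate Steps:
$P{\left(F \right)} = F^{2} + 100 F$
$\frac{1}{E{\left(7 \left(-15\right) \right)} + P{\left(171 \right)}} = \frac{1}{284 + 171 \left(100 + 171\right)} = \frac{1}{284 + 171 \cdot 271} = \frac{1}{284 + 46341} = \frac{1}{46625}$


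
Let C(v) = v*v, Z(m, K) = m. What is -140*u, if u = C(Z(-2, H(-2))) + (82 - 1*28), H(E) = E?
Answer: -8120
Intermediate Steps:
C(v) = v²
u = 58 (u = (-2)² + (82 - 1*28) = 4 + (82 - 28) = 4 + 54 = 58)
-140*u = -140*58 = -8120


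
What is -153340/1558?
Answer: -1870/19 ≈ -98.421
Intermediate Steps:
-153340/1558 = -374*5/19 = -1870/19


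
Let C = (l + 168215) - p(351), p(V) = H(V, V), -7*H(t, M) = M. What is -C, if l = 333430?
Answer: -3511866/7 ≈ -5.0170e+5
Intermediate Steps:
H(t, M) = -M/7
p(V) = -V/7
C = 3511866/7 (C = (333430 + 168215) - (-1)*351/7 = 501645 - 1*(-351/7) = 501645 + 351/7 = 3511866/7 ≈ 5.0170e+5)
-C = -1*3511866/7 = -3511866/7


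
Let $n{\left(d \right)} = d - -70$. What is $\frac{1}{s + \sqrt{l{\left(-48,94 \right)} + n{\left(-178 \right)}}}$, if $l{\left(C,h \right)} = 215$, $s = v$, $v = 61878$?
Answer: $\frac{61878}{3828886777} - \frac{\sqrt{107}}{3828886777} \approx 1.6158 \cdot 10^{-5}$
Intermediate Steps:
$n{\left(d \right)} = 70 + d$ ($n{\left(d \right)} = d + 70 = 70 + d$)
$s = 61878$
$\frac{1}{s + \sqrt{l{\left(-48,94 \right)} + n{\left(-178 \right)}}} = \frac{1}{61878 + \sqrt{215 + \left(70 - 178\right)}} = \frac{1}{61878 + \sqrt{215 - 108}} = \frac{1}{61878 + \sqrt{107}}$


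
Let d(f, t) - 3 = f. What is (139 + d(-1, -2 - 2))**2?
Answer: 19881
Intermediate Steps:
d(f, t) = 3 + f
(139 + d(-1, -2 - 2))**2 = (139 + (3 - 1))**2 = (139 + 2)**2 = 141**2 = 19881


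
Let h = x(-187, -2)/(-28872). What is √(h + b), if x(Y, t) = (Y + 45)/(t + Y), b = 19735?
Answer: √453429190209849/151578 ≈ 140.48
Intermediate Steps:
x(Y, t) = (45 + Y)/(Y + t)
h = -71/2728404 (h = ((45 - 187)/(-187 - 2))/(-28872) = (-142/(-189))*(-1/28872) = -1/189*(-142)*(-1/28872) = (142/189)*(-1/28872) = -71/2728404 ≈ -2.6023e-5)
√(h + b) = √(-71/2728404 + 19735) = √(53845052869/2728404) = √453429190209849/151578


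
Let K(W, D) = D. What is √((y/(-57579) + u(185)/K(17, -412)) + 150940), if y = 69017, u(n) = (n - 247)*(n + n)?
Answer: √5310846621003633378/5930637 ≈ 388.58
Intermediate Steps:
u(n) = 2*n*(-247 + n) (u(n) = (-247 + n)*(2*n) = 2*n*(-247 + n))
√((y/(-57579) + u(185)/K(17, -412)) + 150940) = √((69017/(-57579) + (2*185*(-247 + 185))/(-412)) + 150940) = √((69017*(-1/57579) + (2*185*(-62))*(-1/412)) + 150940) = √((-69017/57579 - 22940*(-1/412)) + 150940) = √((-69017/57579 + 5735/103) + 150940) = √(323106814/5930637 + 150940) = √(895493455594/5930637) = √5310846621003633378/5930637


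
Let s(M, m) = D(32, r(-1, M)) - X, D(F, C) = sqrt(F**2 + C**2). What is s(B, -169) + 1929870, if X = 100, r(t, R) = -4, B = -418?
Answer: 1929770 + 4*sqrt(65) ≈ 1.9298e+6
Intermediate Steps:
D(F, C) = sqrt(C**2 + F**2)
s(M, m) = -100 + 4*sqrt(65) (s(M, m) = sqrt((-4)**2 + 32**2) - 1*100 = sqrt(16 + 1024) - 100 = sqrt(1040) - 100 = 4*sqrt(65) - 100 = -100 + 4*sqrt(65))
s(B, -169) + 1929870 = (-100 + 4*sqrt(65)) + 1929870 = 1929770 + 4*sqrt(65)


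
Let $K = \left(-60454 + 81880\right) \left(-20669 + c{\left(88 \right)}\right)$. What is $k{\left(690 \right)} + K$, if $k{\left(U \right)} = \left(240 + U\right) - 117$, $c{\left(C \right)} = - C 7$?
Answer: $-456051597$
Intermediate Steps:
$c{\left(C \right)} = - 7 C$
$k{\left(U \right)} = 123 + U$
$K = -456052410$ ($K = \left(-60454 + 81880\right) \left(-20669 - 616\right) = 21426 \left(-20669 - 616\right) = 21426 \left(-21285\right) = -456052410$)
$k{\left(690 \right)} + K = \left(123 + 690\right) - 456052410 = 813 - 456052410 = -456051597$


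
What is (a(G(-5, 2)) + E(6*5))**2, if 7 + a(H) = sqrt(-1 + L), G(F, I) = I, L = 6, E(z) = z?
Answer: (23 + sqrt(5))**2 ≈ 636.86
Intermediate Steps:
a(H) = -7 + sqrt(5) (a(H) = -7 + sqrt(-1 + 6) = -7 + sqrt(5))
(a(G(-5, 2)) + E(6*5))**2 = ((-7 + sqrt(5)) + 6*5)**2 = ((-7 + sqrt(5)) + 30)**2 = (23 + sqrt(5))**2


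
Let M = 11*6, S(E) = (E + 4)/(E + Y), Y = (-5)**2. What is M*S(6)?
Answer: 660/31 ≈ 21.290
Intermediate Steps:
Y = 25
S(E) = (4 + E)/(25 + E) (S(E) = (E + 4)/(E + 25) = (4 + E)/(25 + E))
M = 66
M*S(6) = 66*((4 + 6)/(25 + 6)) = 66*(10/31) = 660/31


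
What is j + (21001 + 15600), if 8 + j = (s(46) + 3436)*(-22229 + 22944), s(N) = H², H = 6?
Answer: 2519073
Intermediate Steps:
s(N) = 36 (s(N) = 6² = 36)
j = 2482472 (j = -8 + (36 + 3436)*(-22229 + 22944) = -8 + 3472*715 = -8 + 2482480 = 2482472)
j + (21001 + 15600) = 2482472 + (21001 + 15600) = 2482472 + 36601 = 2519073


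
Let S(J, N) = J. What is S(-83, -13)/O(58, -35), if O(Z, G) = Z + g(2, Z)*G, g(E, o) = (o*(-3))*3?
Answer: -83/18328 ≈ -0.0045286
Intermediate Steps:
g(E, o) = -9*o (g(E, o) = -3*o*3 = -9*o)
O(Z, G) = Z - 9*G*Z (O(Z, G) = Z + (-9*Z)*G = Z - 9*G*Z)
S(-83, -13)/O(58, -35) = -83*1/(58*(1 - 9*(-35))) = -83*1/(58*(1 + 315)) = -83/(58*316) = -83/18328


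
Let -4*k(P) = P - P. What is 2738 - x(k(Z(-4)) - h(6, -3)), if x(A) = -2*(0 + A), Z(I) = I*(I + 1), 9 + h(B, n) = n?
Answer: 2762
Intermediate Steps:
h(B, n) = -9 + n
Z(I) = I*(1 + I)
k(P) = 0 (k(P) = -(P - P)/4 = -¼*0 = 0)
x(A) = -2*A
2738 - x(k(Z(-4)) - h(6, -3)) = 2738 - (-2)*(0 - (-9 - 3)) = 2738 - (-2)*(0 - 1*(-12)) = 2738 - (-2)*(0 + 12) = 2738 - (-2)*12 = 2738 - 1*(-24) = 2738 + 24 = 2762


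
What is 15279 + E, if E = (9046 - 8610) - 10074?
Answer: 5641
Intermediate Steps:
E = -9638 (E = 436 - 10074 = -9638)
15279 + E = 15279 - 9638 = 5641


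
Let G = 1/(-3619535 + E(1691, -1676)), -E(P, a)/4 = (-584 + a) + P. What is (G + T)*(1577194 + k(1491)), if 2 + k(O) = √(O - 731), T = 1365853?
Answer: 7792344281431231792/3617259 + 9881288113852*√190/3617259 ≈ 2.1542e+12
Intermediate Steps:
E(P, a) = 2336 - 4*P - 4*a (E(P, a) = -4*((-584 + a) + P) = -4*(-584 + P + a) = 2336 - 4*P - 4*a)
k(O) = -2 + √(-731 + O) (k(O) = -2 + √(O - 731) = -2 + √(-731 + O))
G = -1/3617259 (G = 1/(-3619535 + (2336 - 4*1691 - 4*(-1676))) = 1/(-3619535 + (2336 - 6764 + 6704)) = 1/(-3619535 + 2276) = 1/(-3617259) = -1/3617259 ≈ -2.7645e-7)
(G + T)*(1577194 + k(1491)) = (-1/3617259 + 1365853)*(1577194 + (-2 + √(-731 + 1491))) = 4940644056926*(1577194 + (-2 + √760))/3617259 = 4940644056926*(1577194 + (-2 + 2*√190))/3617259 = 4940644056926*(1577192 + 2*√190)/3617259 = 7792344281431231792/3617259 + 9881288113852*√190/3617259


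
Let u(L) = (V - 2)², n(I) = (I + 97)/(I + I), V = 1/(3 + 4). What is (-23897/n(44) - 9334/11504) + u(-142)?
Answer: -592603485623/39740568 ≈ -14912.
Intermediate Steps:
V = ⅐ (V = 1/7 = ⅐ ≈ 0.14286)
n(I) = (97 + I)/(2*I) (n(I) = (97 + I)/((2*I)) = (97 + I)*(1/(2*I)) = (97 + I)/(2*I))
u(L) = 169/49 (u(L) = (⅐ - 2)² = (-13/7)² = 169/49)
(-23897/n(44) - 9334/11504) + u(-142) = (-23897*88/(97 + 44) - 9334/11504) + 169/49 = (-23897/((½)*(1/44)*141) - 9334*1/11504) + 169/49 = (-23897/141/88 - 4667/5752) + 169/49 = (-23897*88/141 - 4667/5752) + 169/49 = (-2102936/141 - 4667/5752) + 169/49 = -12096745919/811032 + 169/49 = -592603485623/39740568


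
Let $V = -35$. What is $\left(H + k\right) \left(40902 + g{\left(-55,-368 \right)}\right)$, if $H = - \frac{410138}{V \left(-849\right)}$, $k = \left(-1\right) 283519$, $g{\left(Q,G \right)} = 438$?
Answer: $- \frac{23219788426588}{1981} \approx -1.1721 \cdot 10^{10}$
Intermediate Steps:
$k = -283519$
$H = - \frac{410138}{29715}$ ($H = - \frac{410138}{\left(-35\right) \left(-849\right)} = - \frac{410138}{29715} \approx -13.802$)
$\left(H + k\right) \left(40902 + g{\left(-55,-368 \right)}\right) = \left(- \frac{410138}{29715} - 283519\right) \left(40902 + 438\right) = \left(- \frac{8425177223}{29715}\right) 41340 = - \frac{23219788426588}{1981}$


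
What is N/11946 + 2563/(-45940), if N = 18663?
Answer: 137793437/91466540 ≈ 1.5065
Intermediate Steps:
N/11946 + 2563/(-45940) = 18663/11946 + 2563/(-45940) = 18663*(1/11946) + 2563*(-1/45940) = 6221/3982 - 2563/45940 = 137793437/91466540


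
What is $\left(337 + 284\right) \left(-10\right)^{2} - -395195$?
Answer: $457295$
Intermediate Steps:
$\left(337 + 284\right) \left(-10\right)^{2} - -395195 = 621 \cdot 100 + 395195 = 62100 + 395195 = 457295$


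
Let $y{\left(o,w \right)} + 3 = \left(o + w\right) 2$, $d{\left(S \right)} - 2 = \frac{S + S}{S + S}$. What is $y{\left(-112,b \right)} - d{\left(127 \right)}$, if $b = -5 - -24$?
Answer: $-192$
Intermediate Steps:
$b = 19$ ($b = -5 + 24 = 19$)
$d{\left(S \right)} = 3$ ($d{\left(S \right)} = 2 + \frac{S + S}{S + S} = 2 + \frac{2 S}{2 S} = 2 + 2 S \frac{1}{2 S} = 2 + 1 = 3$)
$y{\left(o,w \right)} = -3 + 2 o + 2 w$ ($y{\left(o,w \right)} = -3 + \left(o + w\right) 2 = -3 + \left(2 o + 2 w\right) = -3 + 2 o + 2 w$)
$y{\left(-112,b \right)} - d{\left(127 \right)} = \left(-3 + 2 \left(-112\right) + 2 \cdot 19\right) - 3 = \left(-3 - 224 + 38\right) - 3 = -189 - 3 = -192$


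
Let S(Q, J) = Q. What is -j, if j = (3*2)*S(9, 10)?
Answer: -54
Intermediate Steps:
j = 54 (j = (3*2)*9 = 6*9 = 54)
-j = -1*54 = -54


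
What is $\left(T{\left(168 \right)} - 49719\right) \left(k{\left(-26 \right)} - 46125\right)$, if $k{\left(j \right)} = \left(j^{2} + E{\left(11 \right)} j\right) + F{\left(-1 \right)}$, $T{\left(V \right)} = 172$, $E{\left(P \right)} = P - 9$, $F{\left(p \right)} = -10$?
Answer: $2254933517$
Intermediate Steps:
$E{\left(P \right)} = -9 + P$
$k{\left(j \right)} = -10 + j^{2} + 2 j$ ($k{\left(j \right)} = \left(j^{2} + \left(-9 + 11\right) j\right) - 10 = \left(j^{2} + 2 j\right) - 10 = -10 + j^{2} + 2 j$)
$\left(T{\left(168 \right)} - 49719\right) \left(k{\left(-26 \right)} - 46125\right) = \left(172 - 49719\right) \left(\left(-10 + \left(-26\right)^{2} + 2 \left(-26\right)\right) - 46125\right) = - 49547 \left(\left(-10 + 676 - 52\right) - 46125\right) = - 49547 \left(614 - 46125\right) = \left(-49547\right) \left(-45511\right) = 2254933517$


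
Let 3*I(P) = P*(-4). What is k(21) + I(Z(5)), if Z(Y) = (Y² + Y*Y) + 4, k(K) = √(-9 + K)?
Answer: -72 + 2*√3 ≈ -68.536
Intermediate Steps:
Z(Y) = 4 + 2*Y² (Z(Y) = (Y² + Y²) + 4 = 2*Y² + 4 = 4 + 2*Y²)
I(P) = -4*P/3 (I(P) = (P*(-4))/3 = (-4*P)/3 = -4*P/3)
k(21) + I(Z(5)) = √(-9 + 21) - 4*(4 + 2*5²)/3 = √12 - 4*(4 + 2*25)/3 = 2*√3 - 4*(4 + 50)/3 = 2*√3 - 4/3*54 = 2*√3 - 72 = -72 + 2*√3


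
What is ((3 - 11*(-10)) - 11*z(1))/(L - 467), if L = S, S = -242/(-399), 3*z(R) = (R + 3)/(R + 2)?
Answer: -129409/558273 ≈ -0.23180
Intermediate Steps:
z(R) = (3 + R)/(3*(2 + R)) (z(R) = ((R + 3)/(R + 2))/3 = ((3 + R)/(2 + R))/3 = (3 + R)/(3*(2 + R)))
S = 242/399 (S = -242*(-1/399) = 242/399 ≈ 0.60652)
L = 242/399 ≈ 0.60652
((3 - 11*(-10)) - 11*z(1))/(L - 467) = ((3 - 11*(-10)) - 11*(3 + 1)/(3*(2 + 1)))/(242/399 - 467) = ((3 + 110) - 11*4/(3*3))/(-186091/399) = (113 - 11*4/(3*3))*(-399/186091) = (113 - 11*4/9)*(-399/186091) = (113 - 44/9)*(-399/186091) = (973/9)*(-399/186091) = -129409/558273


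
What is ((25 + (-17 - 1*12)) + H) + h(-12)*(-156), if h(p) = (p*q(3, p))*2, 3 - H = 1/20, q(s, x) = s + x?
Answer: -673941/20 ≈ -33697.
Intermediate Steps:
H = 59/20 (H = 3 - 1/20 = 59/20 ≈ 2.9500)
h(p) = 2*p*(3 + p) (h(p) = (p*(3 + p))*2 = 2*p*(3 + p))
((25 + (-17 - 1*12)) + H) + h(-12)*(-156) = ((25 + (-17 - 1*12)) + 59/20) + (2*(-12)*(3 - 12))*(-156) = ((25 + (-17 - 12)) + 59/20) + (2*(-12)*(-9))*(-156) = ((25 - 29) + 59/20) + 216*(-156) = (-4 + 59/20) - 33696 = -21/20 - 33696 = -673941/20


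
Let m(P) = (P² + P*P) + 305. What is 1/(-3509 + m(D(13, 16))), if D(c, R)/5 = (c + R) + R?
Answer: 1/98046 ≈ 1.0199e-5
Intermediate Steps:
D(c, R) = 5*c + 10*R (D(c, R) = 5*((c + R) + R) = 5*((R + c) + R) = 5*(c + 2*R) = 5*c + 10*R)
m(P) = 305 + 2*P² (m(P) = (P² + P²) + 305 = 2*P² + 305 = 305 + 2*P²)
1/(-3509 + m(D(13, 16))) = 1/(-3509 + (305 + 2*(5*13 + 10*16)²)) = 1/(-3509 + (305 + 2*(65 + 160)²)) = 1/(-3509 + (305 + 2*225²)) = 1/(-3509 + (305 + 2*50625)) = 1/(-3509 + (305 + 101250)) = 1/(-3509 + 101555) = 1/98046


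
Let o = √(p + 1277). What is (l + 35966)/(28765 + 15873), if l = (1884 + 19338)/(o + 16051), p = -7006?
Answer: 1544438790517/1916758175090 - 3537*I*√5729/1916758175090 ≈ 0.80576 - 1.3967e-7*I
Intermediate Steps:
o = I*√5729 (o = √(-7006 + 1277) = √(-5729) = I*√5729 ≈ 75.69*I)
l = 21222/(16051 + I*√5729) (l = (1884 + 19338)/(I*√5729 + 16051) = 21222/(16051 + I*√5729) ≈ 1.3221 - 0.0062346*I)
(l + 35966)/(28765 + 15873) = ((56772387/42940055 - 3537*I*√5729/42940055) + 35966)/(28765 + 15873) = (1544438790517/42940055 - 3537*I*√5729/42940055)/44638 = (1544438790517/42940055 - 3537*I*√5729/42940055)*(1/44638) = 1544438790517/1916758175090 - 3537*I*√5729/1916758175090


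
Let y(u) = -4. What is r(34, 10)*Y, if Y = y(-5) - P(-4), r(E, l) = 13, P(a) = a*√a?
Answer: -52 + 104*I ≈ -52.0 + 104.0*I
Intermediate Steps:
P(a) = a^(3/2)
Y = -4 + 8*I (Y = -4 - (-4)^(3/2) = -4 - (-8)*I = -4 + 8*I ≈ -4.0 + 8.0*I)
r(34, 10)*Y = 13*(-4 + 8*I) = -52 + 104*I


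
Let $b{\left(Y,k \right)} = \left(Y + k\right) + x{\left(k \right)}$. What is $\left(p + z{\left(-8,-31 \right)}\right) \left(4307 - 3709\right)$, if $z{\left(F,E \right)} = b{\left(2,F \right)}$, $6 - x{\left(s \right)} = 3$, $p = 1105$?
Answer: $658996$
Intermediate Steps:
$x{\left(s \right)} = 3$ ($x{\left(s \right)} = 6 - 3 = 3$)
$b{\left(Y,k \right)} = 3 + Y + k$ ($b{\left(Y,k \right)} = \left(Y + k\right) + 3 = 3 + Y + k$)
$z{\left(F,E \right)} = 5 + F$ ($z{\left(F,E \right)} = 3 + 2 + F = 5 + F$)
$\left(p + z{\left(-8,-31 \right)}\right) \left(4307 - 3709\right) = \left(1105 + \left(5 - 8\right)\right) \left(4307 - 3709\right) = \left(1105 - 3\right) 598 = 1102 \cdot 598 = 658996$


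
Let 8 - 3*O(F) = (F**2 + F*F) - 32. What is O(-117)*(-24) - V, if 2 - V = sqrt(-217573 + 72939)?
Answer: 218702 + I*sqrt(144634) ≈ 2.187e+5 + 380.31*I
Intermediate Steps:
O(F) = 40/3 - 2*F**2/3 (O(F) = 8/3 - ((F**2 + F*F) - 32)/3 = 8/3 - ((F**2 + F**2) - 32)/3 = 8/3 - (2*F**2 - 32)/3 = 8/3 - (-32 + 2*F**2)/3 = 8/3 + (32/3 - 2*F**2/3) = 40/3 - 2*F**2/3)
V = 2 - I*sqrt(144634) (V = 2 - sqrt(-217573 + 72939) = 2 - sqrt(-144634) = 2 - I*sqrt(144634) ≈ 2.0 - 380.31*I)
O(-117)*(-24) - V = (40/3 - 2/3*(-117)**2)*(-24) - (2 - I*sqrt(144634)) = (40/3 - 2/3*13689)*(-24) + (-2 + I*sqrt(144634)) = (40/3 - 9126)*(-24) + (-2 + I*sqrt(144634)) = -27338/3*(-24) + (-2 + I*sqrt(144634)) = 218704 + (-2 + I*sqrt(144634)) = 218702 + I*sqrt(144634)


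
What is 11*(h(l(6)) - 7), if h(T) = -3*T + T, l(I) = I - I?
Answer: -77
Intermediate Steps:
l(I) = 0
h(T) = -2*T
11*(h(l(6)) - 7) = 11*(-2*0 - 7) = 11*(0 - 7) = 11*(-7) = -77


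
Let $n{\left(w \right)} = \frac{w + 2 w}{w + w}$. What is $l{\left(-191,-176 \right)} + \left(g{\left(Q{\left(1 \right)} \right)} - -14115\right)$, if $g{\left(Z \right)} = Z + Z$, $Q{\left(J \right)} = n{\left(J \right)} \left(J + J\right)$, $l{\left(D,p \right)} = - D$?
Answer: $14312$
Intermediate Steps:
$n{\left(w \right)} = \frac{3}{2}$ ($n{\left(w \right)} = \frac{3 w}{2 w} = 3 w \frac{1}{2 w} = \frac{3}{2}$)
$Q{\left(J \right)} = 3 J$ ($Q{\left(J \right)} = \frac{3 \left(J + J\right)}{2} = \frac{3 \cdot 2 J}{2} = 3 J$)
$g{\left(Z \right)} = 2 Z$
$l{\left(-191,-176 \right)} + \left(g{\left(Q{\left(1 \right)} \right)} - -14115\right) = \left(-1\right) \left(-191\right) + \left(2 \cdot 3 \cdot 1 - -14115\right) = 191 + \left(2 \cdot 3 + 14115\right) = 191 + \left(6 + 14115\right) = 191 + 14121 = 14312$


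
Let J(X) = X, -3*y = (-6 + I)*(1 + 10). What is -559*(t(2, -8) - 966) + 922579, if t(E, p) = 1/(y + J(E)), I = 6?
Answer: 2924587/2 ≈ 1.4623e+6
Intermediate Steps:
y = 0 (y = -(-6 + 6)*(1 + 10)/3 = -0*11 = -1/3*0 = 0)
t(E, p) = 1/E (t(E, p) = 1/(0 + E) = 1/E)
-559*(t(2, -8) - 966) + 922579 = -559*(1/2 - 966) + 922579 = -559*(-1931/2) + 922579 = 1079429/2 + 922579 = 2924587/2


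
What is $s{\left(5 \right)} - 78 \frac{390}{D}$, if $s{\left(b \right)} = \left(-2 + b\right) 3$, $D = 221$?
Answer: $- \frac{2187}{17} \approx -128.65$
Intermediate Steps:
$s{\left(b \right)} = -6 + 3 b$
$s{\left(5 \right)} - 78 \frac{390}{D} = \left(-6 + 3 \cdot 5\right) - 78 \cdot \frac{390}{221} = \left(-6 + 15\right) - 78 \cdot 390 \cdot \frac{1}{221} = 9 - \frac{2340}{17} = - \frac{2187}{17}$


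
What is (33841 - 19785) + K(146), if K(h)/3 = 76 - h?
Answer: 13846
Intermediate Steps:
K(h) = 228 - 3*h (K(h) = 3*(76 - h) = 228 - 3*h)
(33841 - 19785) + K(146) = (33841 - 19785) + (228 - 3*146) = 14056 + (228 - 438) = 14056 - 210 = 13846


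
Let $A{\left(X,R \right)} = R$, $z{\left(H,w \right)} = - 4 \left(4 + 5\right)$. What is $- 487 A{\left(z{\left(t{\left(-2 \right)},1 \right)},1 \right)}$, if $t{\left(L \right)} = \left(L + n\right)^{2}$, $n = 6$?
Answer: $-487$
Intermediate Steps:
$t{\left(L \right)} = \left(6 + L\right)^{2}$ ($t{\left(L \right)} = \left(L + 6\right)^{2} = \left(6 + L\right)^{2}$)
$z{\left(H,w \right)} = -36$ ($z{\left(H,w \right)} = \left(-4\right) 9 = -36$)
$- 487 A{\left(z{\left(t{\left(-2 \right)},1 \right)},1 \right)} = \left(-487\right) 1 = -487$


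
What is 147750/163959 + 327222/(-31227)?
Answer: -778368296/81269011 ≈ -9.5777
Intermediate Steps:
147750/163959 + 327222/(-31227) = 147750*(1/163959) + 327222*(-1/31227) = 49250/54653 - 15582/1487 = -778368296/81269011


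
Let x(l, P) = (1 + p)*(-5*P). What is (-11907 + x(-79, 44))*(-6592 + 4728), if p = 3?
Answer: 23834968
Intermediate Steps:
x(l, P) = -20*P (x(l, P) = (1 + 3)*(-5*P) = 4*(-5*P) = -20*P)
(-11907 + x(-79, 44))*(-6592 + 4728) = (-11907 - 20*44)*(-6592 + 4728) = (-11907 - 880)*(-1864) = -12787*(-1864) = 23834968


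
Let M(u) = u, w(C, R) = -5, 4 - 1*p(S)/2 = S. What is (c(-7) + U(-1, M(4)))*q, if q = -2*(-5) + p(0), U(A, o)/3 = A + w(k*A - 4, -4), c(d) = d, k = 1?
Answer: -450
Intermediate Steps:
p(S) = 8 - 2*S
U(A, o) = -15 + 3*A (U(A, o) = 3*(A - 5) = 3*(-5 + A) = -15 + 3*A)
q = 18 (q = -2*(-5) + (8 - 2*0) = 10 + (8 + 0) = 10 + 8 = 18)
(c(-7) + U(-1, M(4)))*q = (-7 + (-15 + 3*(-1)))*18 = (-7 + (-15 - 3))*18 = (-7 - 18)*18 = -25*18 = -450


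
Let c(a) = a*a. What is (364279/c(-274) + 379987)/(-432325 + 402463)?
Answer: -28528268291/2241919512 ≈ -12.725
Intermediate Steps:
c(a) = a²
(364279/c(-274) + 379987)/(-432325 + 402463) = (364279/((-274)²) + 379987)/(-432325 + 402463) = (364279/75076 + 379987)/(-29862) = (364279*(1/75076) + 379987)*(-1/29862) = (364279/75076 + 379987)*(-1/29862) = (28528268291/75076)*(-1/29862) = -28528268291/2241919512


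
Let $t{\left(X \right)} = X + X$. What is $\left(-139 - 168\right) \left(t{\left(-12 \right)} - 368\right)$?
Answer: $120344$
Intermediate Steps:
$t{\left(X \right)} = 2 X$
$\left(-139 - 168\right) \left(t{\left(-12 \right)} - 368\right) = \left(-139 - 168\right) \left(2 \left(-12\right) - 368\right) = - 307 \left(-24 - 368\right) = \left(-307\right) \left(-392\right) = 120344$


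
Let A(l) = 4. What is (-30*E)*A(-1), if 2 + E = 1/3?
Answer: 200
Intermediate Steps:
E = -5/3 (E = -2 + 1/3 = -2 + ⅓ = -5/3 ≈ -1.6667)
(-30*E)*A(-1) = -30*(-5/3)*4 = 50*4 = 200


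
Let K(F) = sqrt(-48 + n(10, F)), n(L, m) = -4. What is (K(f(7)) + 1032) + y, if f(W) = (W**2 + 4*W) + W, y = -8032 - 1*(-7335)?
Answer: 335 + 2*I*sqrt(13) ≈ 335.0 + 7.2111*I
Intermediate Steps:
y = -697 (y = -8032 + 7335 = -697)
f(W) = W**2 + 5*W
K(F) = 2*I*sqrt(13) (K(F) = sqrt(-48 - 4) = sqrt(-52) = 2*I*sqrt(13))
(K(f(7)) + 1032) + y = (2*I*sqrt(13) + 1032) - 697 = (1032 + 2*I*sqrt(13)) - 697 = 335 + 2*I*sqrt(13)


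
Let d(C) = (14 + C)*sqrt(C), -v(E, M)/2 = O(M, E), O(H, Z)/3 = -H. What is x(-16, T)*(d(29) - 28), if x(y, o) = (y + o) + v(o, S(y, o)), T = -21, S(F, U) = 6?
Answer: 28 - 43*sqrt(29) ≈ -203.56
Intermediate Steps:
O(H, Z) = -3*H (O(H, Z) = 3*(-H) = -3*H)
v(E, M) = 6*M (v(E, M) = -(-6)*M = 6*M)
x(y, o) = 36 + o + y (x(y, o) = (y + o) + 6*6 = (o + y) + 36 = 36 + o + y)
d(C) = sqrt(C)*(14 + C)
x(-16, T)*(d(29) - 28) = (36 - 21 - 16)*(sqrt(29)*(14 + 29) - 28) = -(sqrt(29)*43 - 28) = -(43*sqrt(29) - 28) = -(-28 + 43*sqrt(29)) = 28 - 43*sqrt(29)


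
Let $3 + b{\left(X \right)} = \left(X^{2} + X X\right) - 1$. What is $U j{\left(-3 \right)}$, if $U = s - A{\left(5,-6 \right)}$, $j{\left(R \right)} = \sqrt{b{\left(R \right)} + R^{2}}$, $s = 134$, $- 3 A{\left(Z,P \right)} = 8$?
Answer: $\frac{410 \sqrt{23}}{3} \approx 655.43$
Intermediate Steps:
$b{\left(X \right)} = -4 + 2 X^{2}$ ($b{\left(X \right)} = -3 - \left(1 - X^{2} - X X\right) = -3 + \left(\left(X^{2} + X^{2}\right) - 1\right) = -3 + \left(2 X^{2} - 1\right) = -3 + \left(-1 + 2 X^{2}\right) = -4 + 2 X^{2}$)
$A{\left(Z,P \right)} = - \frac{8}{3}$ ($A{\left(Z,P \right)} = \left(- \frac{1}{3}\right) 8 = - \frac{8}{3}$)
$j{\left(R \right)} = \sqrt{-4 + 3 R^{2}}$ ($j{\left(R \right)} = \sqrt{\left(-4 + 2 R^{2}\right) + R^{2}} = \sqrt{-4 + 3 R^{2}}$)
$U = \frac{410}{3}$ ($U = 134 - - \frac{8}{3} = 134 + \frac{8}{3} = \frac{410}{3} \approx 136.67$)
$U j{\left(-3 \right)} = \frac{410 \sqrt{-4 + 3 \left(-3\right)^{2}}}{3} = \frac{410 \sqrt{-4 + 3 \cdot 9}}{3} = \frac{410 \sqrt{-4 + 27}}{3} = \frac{410 \sqrt{23}}{3}$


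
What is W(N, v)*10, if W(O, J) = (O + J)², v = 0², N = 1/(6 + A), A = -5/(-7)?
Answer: 490/2209 ≈ 0.22182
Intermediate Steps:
A = 5/7 (A = -5*(-⅐) = 5/7 ≈ 0.71429)
N = 7/47 (N = 1/(6 + 5/7) = 1/(47/7) = 7/47 ≈ 0.14894)
v = 0
W(O, J) = (J + O)²
W(N, v)*10 = (0 + 7/47)²*10 = (7/47)²*10 = (49/2209)*10 = 490/2209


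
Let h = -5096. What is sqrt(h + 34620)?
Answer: 22*sqrt(61) ≈ 171.83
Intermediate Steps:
sqrt(h + 34620) = sqrt(-5096 + 34620) = sqrt(29524) = 22*sqrt(61)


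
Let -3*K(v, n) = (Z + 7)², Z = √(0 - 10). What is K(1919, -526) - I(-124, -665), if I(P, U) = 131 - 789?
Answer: 645 - 14*I*√10/3 ≈ 645.0 - 14.757*I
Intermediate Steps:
I(P, U) = -658
Z = I*√10 (Z = √(-10) = I*√10 ≈ 3.1623*I)
K(v, n) = -(7 + I*√10)²/3 (K(v, n) = -(I*√10 + 7)²/3 = -(7 + I*√10)²/3)
K(1919, -526) - I(-124, -665) = -(7 + I*√10)²/3 - 1*(-658) = -(7 + I*√10)²/3 + 658 = 658 - (7 + I*√10)²/3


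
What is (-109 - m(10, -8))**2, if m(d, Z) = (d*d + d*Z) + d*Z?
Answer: 2401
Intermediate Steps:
m(d, Z) = d**2 + 2*Z*d (m(d, Z) = (d**2 + Z*d) + Z*d = d**2 + 2*Z*d)
(-109 - m(10, -8))**2 = (-109 - 10*(10 + 2*(-8)))**2 = (-109 - 10*(10 - 16))**2 = (-109 - 10*(-6))**2 = (-109 - 1*(-60))**2 = (-109 + 60)**2 = (-49)**2 = 2401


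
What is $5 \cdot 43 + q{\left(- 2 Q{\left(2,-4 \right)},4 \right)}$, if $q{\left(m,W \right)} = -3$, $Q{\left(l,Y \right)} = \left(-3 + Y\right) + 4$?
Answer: $212$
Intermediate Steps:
$Q{\left(l,Y \right)} = 1 + Y$
$5 \cdot 43 + q{\left(- 2 Q{\left(2,-4 \right)},4 \right)} = 5 \cdot 43 - 3 = 215 - 3 = 212$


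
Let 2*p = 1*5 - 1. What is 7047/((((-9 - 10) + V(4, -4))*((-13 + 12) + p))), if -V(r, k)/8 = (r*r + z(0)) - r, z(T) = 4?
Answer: -2349/49 ≈ -47.939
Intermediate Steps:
p = 2 (p = (1*5 - 1)/2 = (5 - 1)/2 = (1/2)*4 = 2)
V(r, k) = -32 - 8*r**2 + 8*r (V(r, k) = -8*((r*r + 4) - r) = -8*((r**2 + 4) - r) = -8*((4 + r**2) - r) = -8*(4 + r**2 - r) = -32 - 8*r**2 + 8*r)
7047/((((-9 - 10) + V(4, -4))*((-13 + 12) + p))) = 7047/((((-9 - 10) + (-32 - 8*4**2 + 8*4))*((-13 + 12) + 2))) = 7047/(((-19 + (-32 - 8*16 + 32))*(-1 + 2))) = 7047/(((-19 + (-32 - 128 + 32))*1)) = 7047/(((-19 - 128)*1)) = 7047/((-147*1)) = 7047/(-147) = 7047*(-1/147) = -2349/49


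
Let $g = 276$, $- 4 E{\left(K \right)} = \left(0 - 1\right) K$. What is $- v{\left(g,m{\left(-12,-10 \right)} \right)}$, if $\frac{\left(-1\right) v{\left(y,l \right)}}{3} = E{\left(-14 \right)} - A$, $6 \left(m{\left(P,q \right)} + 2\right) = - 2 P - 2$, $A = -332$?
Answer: $\frac{1971}{2} \approx 985.5$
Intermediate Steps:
$E{\left(K \right)} = \frac{K}{4}$ ($E{\left(K \right)} = - \frac{\left(0 - 1\right) K}{4} = - \frac{\left(-1\right) K}{4} = \frac{K}{4}$)
$m{\left(P,q \right)} = - \frac{7}{3} - \frac{P}{3}$ ($m{\left(P,q \right)} = -2 + \frac{- 2 P - 2}{6} = -2 + \frac{-2 - 2 P}{6} = -2 - \left(\frac{1}{3} + \frac{P}{3}\right) = - \frac{7}{3} - \frac{P}{3}$)
$v{\left(y,l \right)} = - \frac{1971}{2}$ ($v{\left(y,l \right)} = - 3 \left(\frac{1}{4} \left(-14\right) - -332\right) = - 3 \left(- \frac{7}{2} + 332\right) = \left(-3\right) \frac{657}{2} = - \frac{1971}{2}$)
$- v{\left(g,m{\left(-12,-10 \right)} \right)} = \left(-1\right) \left(- \frac{1971}{2}\right) = \frac{1971}{2}$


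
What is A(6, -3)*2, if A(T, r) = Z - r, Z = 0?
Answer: 6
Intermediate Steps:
A(T, r) = -r (A(T, r) = 0 - r = -r)
A(6, -3)*2 = -1*(-3)*2 = 3*2 = 6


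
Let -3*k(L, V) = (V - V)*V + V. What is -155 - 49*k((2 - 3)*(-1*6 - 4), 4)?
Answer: -269/3 ≈ -89.667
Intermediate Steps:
k(L, V) = -V/3 (k(L, V) = -((V - V)*V + V)/3 = -(0*V + V)/3 = -(0 + V)/3 = -V/3)
-155 - 49*k((2 - 3)*(-1*6 - 4), 4) = -155 - (-49)*4/3 = -155 - 49*(-4/3) = -155 + 196/3 = -269/3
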